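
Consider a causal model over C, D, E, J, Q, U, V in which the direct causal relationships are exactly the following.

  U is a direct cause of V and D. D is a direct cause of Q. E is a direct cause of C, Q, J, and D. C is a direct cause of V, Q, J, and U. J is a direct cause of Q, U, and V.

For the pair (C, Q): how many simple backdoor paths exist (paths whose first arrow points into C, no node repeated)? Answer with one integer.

A backdoor path from C to Q is any simple undirected path whose first edge points into C (i.e. leaves C via a parent).
Parents of C: {E}.
Enumerating:
  P1: C <- E -> J -> U -> D -> Q
  P2: C <- E -> J -> V <- U -> D -> Q
  P3: C <- E -> J -> Q
  P4: C <- E -> D <- U <- J -> Q
  P5: C <- E -> D <- U -> V <- J -> Q
  P6: C <- E -> D -> Q
  P7: C <- E -> Q
That exhausts the simple backdoor paths. Count: 7.

7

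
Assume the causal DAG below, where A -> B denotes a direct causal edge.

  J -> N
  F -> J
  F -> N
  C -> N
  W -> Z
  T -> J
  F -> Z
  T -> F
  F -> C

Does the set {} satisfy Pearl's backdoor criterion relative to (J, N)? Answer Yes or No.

No

Backdoor paths from J to N (paths whose first edge points into J):
  P1: J <- T -> F -> C -> N
  P2: J <- T -> F -> N
  P3: J <- F -> C -> N
  P4: J <- F -> N
Condition 1 (no descendant of J in the set): holds — descendants of J are {N}; none are in {}.
Condition 2 (every backdoor path blocked by {}):
  P1: open — no interior node is in the conditioning set.
  P2: open — no interior node is in the conditioning set.
  P3: open — no interior node is in the conditioning set.
  P4: open — no interior node is in the conditioning set.
{} does not satisfy the backdoor criterion.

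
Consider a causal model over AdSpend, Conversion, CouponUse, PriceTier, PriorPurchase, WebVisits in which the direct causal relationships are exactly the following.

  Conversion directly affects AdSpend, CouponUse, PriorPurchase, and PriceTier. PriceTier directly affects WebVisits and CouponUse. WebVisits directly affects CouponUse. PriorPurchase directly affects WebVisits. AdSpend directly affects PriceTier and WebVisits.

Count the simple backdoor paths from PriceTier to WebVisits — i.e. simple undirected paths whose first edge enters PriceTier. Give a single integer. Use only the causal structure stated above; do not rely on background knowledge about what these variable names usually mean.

6

A backdoor path from PriceTier to WebVisits is any simple undirected path whose first edge points into PriceTier (i.e. leaves PriceTier via a parent).
Parents of PriceTier: {AdSpend, Conversion}.
Enumerating:
  P1: PriceTier <- Conversion -> AdSpend -> WebVisits
  P2: PriceTier <- Conversion -> PriorPurchase -> WebVisits
  P3: PriceTier <- Conversion -> CouponUse <- WebVisits
  P4: PriceTier <- AdSpend <- Conversion -> PriorPurchase -> WebVisits
  P5: PriceTier <- AdSpend <- Conversion -> CouponUse <- WebVisits
  P6: PriceTier <- AdSpend -> WebVisits
That exhausts the simple backdoor paths. Count: 6.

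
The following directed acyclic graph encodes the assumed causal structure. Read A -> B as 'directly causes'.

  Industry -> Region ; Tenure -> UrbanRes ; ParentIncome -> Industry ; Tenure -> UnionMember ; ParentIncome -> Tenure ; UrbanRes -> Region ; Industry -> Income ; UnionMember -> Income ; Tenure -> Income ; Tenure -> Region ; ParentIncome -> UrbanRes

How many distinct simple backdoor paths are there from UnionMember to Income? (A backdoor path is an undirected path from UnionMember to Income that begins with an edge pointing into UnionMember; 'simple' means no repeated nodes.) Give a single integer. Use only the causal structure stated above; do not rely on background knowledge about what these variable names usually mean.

7

A backdoor path from UnionMember to Income is any simple undirected path whose first edge points into UnionMember (i.e. leaves UnionMember via a parent).
Parents of UnionMember: {Tenure}.
Enumerating:
  P1: UnionMember <- Tenure <- ParentIncome -> UrbanRes -> Region <- Industry -> Income
  P2: UnionMember <- Tenure <- ParentIncome -> Industry -> Income
  P3: UnionMember <- Tenure -> UrbanRes <- ParentIncome -> Industry -> Income
  P4: UnionMember <- Tenure -> UrbanRes -> Region <- Industry -> Income
  P5: UnionMember <- Tenure -> Region <- UrbanRes <- ParentIncome -> Industry -> Income
  P6: UnionMember <- Tenure -> Region <- Industry -> Income
  P7: UnionMember <- Tenure -> Income
That exhausts the simple backdoor paths. Count: 7.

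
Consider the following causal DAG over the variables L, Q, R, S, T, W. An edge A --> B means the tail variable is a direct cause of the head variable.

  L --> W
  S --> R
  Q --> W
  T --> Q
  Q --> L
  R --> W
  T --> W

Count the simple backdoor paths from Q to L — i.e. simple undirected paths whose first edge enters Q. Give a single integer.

A backdoor path from Q to L is any simple undirected path whose first edge points into Q (i.e. leaves Q via a parent).
Parents of Q: {T}.
Enumerating:
  P1: Q <- T -> W <- L
That exhausts the simple backdoor paths. Count: 1.

1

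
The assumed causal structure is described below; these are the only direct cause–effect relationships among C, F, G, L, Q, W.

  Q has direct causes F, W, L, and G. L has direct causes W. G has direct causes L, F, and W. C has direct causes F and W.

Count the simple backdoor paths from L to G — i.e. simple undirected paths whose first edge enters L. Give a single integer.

A backdoor path from L to G is any simple undirected path whose first edge points into L (i.e. leaves L via a parent).
Parents of L: {W}.
Enumerating:
  P1: L <- W -> G
  P2: L <- W -> C <- F -> G
  P3: L <- W -> C <- F -> Q <- G
  P4: L <- W -> Q <- F -> G
  P5: L <- W -> Q <- G
That exhausts the simple backdoor paths. Count: 5.

5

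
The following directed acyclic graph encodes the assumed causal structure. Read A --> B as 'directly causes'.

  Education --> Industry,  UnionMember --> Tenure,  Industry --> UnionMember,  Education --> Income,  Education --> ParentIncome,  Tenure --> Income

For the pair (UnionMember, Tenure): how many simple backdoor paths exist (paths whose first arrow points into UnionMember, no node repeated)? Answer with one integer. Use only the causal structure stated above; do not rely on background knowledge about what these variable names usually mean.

1

A backdoor path from UnionMember to Tenure is any simple undirected path whose first edge points into UnionMember (i.e. leaves UnionMember via a parent).
Parents of UnionMember: {Industry}.
Enumerating:
  P1: UnionMember <- Industry <- Education -> Income <- Tenure
That exhausts the simple backdoor paths. Count: 1.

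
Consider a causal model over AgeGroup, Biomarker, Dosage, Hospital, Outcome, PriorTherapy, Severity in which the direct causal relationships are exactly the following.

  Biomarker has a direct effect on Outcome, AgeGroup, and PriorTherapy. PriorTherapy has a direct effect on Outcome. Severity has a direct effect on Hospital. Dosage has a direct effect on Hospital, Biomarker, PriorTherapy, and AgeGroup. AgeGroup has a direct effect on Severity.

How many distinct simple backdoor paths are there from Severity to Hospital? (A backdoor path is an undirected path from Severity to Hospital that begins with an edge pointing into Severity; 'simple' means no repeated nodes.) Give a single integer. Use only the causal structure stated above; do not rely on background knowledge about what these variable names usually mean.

4

A backdoor path from Severity to Hospital is any simple undirected path whose first edge points into Severity (i.e. leaves Severity via a parent).
Parents of Severity: {AgeGroup}.
Enumerating:
  P1: Severity <- AgeGroup <- Dosage -> Hospital
  P2: Severity <- AgeGroup <- Biomarker <- Dosage -> Hospital
  P3: Severity <- AgeGroup <- Biomarker -> PriorTherapy <- Dosage -> Hospital
  P4: Severity <- AgeGroup <- Biomarker -> Outcome <- PriorTherapy <- Dosage -> Hospital
That exhausts the simple backdoor paths. Count: 4.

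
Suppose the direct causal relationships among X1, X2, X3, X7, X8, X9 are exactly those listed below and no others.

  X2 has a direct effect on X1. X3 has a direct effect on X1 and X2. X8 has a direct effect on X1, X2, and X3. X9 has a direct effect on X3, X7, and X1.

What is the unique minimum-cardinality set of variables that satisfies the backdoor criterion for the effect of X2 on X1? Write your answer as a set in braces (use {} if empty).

{X3, X8}

Variables eligible for adjustment (non-descendants of X2, excluding X2 and X1): {X3, X7, X8, X9}.
Backdoor paths from X2 to X1:
  P1: X2 <- X8 -> X3 <- X9 -> X1
  P2: X2 <- X8 -> X3 -> X1
  P3: X2 <- X8 -> X1
  P4: X2 <- X3 <- X9 -> X1
  P5: X2 <- X3 <- X8 -> X1
  P6: X2 <- X3 -> X1
The empty set is not sufficient: P2 (X2 <- X8 -> X3 -> X1) has no collider blocking it and no conditioned non-collider, so it is open.
Try {X3, X8}:
  P1: blocked at fork node X8 ∈ conditioning set.
  P2: blocked at fork node X8 ∈ conditioning set.
  P3: blocked at fork node X8 ∈ conditioning set.
  P4: blocked at chain node X3 ∈ conditioning set.
  P5: blocked at chain node X3 ∈ conditioning set.
  P6: blocked at fork node X3 ∈ conditioning set.
{X3, X8} contains no descendant of X2 and blocks every backdoor path.
Every element of {X3, X8} is needed (dropping X3 leaves P4 open; dropping X8 leaves P1 open), so no proper subset is valid.
Among all size-2 subsets of the eligible variables, only {X3, X8} blocks every backdoor path, so it is the unique smallest valid adjustment set.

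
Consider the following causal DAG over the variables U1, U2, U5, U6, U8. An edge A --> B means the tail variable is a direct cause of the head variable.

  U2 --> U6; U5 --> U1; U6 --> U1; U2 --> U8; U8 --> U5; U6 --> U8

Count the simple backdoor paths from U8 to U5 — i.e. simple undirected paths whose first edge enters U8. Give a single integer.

2

A backdoor path from U8 to U5 is any simple undirected path whose first edge points into U8 (i.e. leaves U8 via a parent).
Parents of U8: {U2, U6}.
Enumerating:
  P1: U8 <- U2 -> U6 -> U1 <- U5
  P2: U8 <- U6 -> U1 <- U5
That exhausts the simple backdoor paths. Count: 2.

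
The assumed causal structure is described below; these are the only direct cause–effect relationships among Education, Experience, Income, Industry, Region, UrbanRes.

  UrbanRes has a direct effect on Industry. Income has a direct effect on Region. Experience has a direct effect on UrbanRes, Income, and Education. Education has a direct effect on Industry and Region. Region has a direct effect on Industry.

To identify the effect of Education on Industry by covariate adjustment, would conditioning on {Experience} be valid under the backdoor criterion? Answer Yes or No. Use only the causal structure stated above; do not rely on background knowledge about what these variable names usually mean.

Yes

Backdoor paths from Education to Industry (paths whose first edge points into Education):
  P1: Education <- Experience -> UrbanRes -> Industry
  P2: Education <- Experience -> Income -> Region -> Industry
Condition 1 (no descendant of Education in the set): holds — descendants of Education are {Industry, Region}; none are in {Experience}.
Condition 2 (every backdoor path blocked by {Experience}):
  P1: blocked at fork node Experience ∈ conditioning set.
  P2: blocked at fork node Experience ∈ conditioning set.
{Experience} satisfies the backdoor criterion.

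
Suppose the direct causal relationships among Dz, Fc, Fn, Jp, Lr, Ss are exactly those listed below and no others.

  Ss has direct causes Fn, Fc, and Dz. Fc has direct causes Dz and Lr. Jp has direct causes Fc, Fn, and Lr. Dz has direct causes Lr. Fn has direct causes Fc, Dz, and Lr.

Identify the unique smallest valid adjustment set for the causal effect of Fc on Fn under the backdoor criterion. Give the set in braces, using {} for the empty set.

Variables eligible for adjustment (non-descendants of Fc, excluding Fc and Fn): {Dz, Lr}.
Backdoor paths from Fc to Fn:
  P1: Fc <- Lr -> Dz -> Fn
  P2: Fc <- Lr -> Dz -> Ss <- Fn
  P3: Fc <- Lr -> Fn
  P4: Fc <- Lr -> Jp <- Fn
  P5: Fc <- Dz <- Lr -> Fn
  P6: Fc <- Dz <- Lr -> Jp <- Fn
  P7: Fc <- Dz -> Fn
  P8: Fc <- Dz -> Ss <- Fn
The empty set is not sufficient: P1 (Fc <- Lr -> Dz -> Fn) has no collider blocking it and no conditioned non-collider, so it is open.
Try {Dz, Lr}:
  P1: blocked at fork node Lr ∈ conditioning set.
  P2: blocked at fork node Lr ∈ conditioning set.
  P3: blocked at fork node Lr ∈ conditioning set.
  P4: blocked at fork node Lr ∈ conditioning set.
  P5: blocked at chain node Dz ∈ conditioning set.
  P6: blocked at chain node Dz ∈ conditioning set.
  P7: blocked at fork node Dz ∈ conditioning set.
  P8: blocked at fork node Dz ∈ conditioning set.
{Dz, Lr} contains no descendant of Fc and blocks every backdoor path.
Every element of {Dz, Lr} is needed (dropping Dz leaves P7 open; dropping Lr leaves P3 open), so no proper subset is valid.
Among all size-2 subsets of the eligible variables, only {Dz, Lr} blocks every backdoor path, so it is the unique smallest valid adjustment set.

{Dz, Lr}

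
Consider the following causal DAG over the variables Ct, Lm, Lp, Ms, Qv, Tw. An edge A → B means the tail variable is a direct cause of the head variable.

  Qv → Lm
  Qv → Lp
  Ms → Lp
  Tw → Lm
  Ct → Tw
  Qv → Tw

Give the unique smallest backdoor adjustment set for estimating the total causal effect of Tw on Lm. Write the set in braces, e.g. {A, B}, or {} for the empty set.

Variables eligible for adjustment (non-descendants of Tw, excluding Tw and Lm): {Ct, Lp, Ms, Qv}.
Backdoor paths from Tw to Lm:
  P1: Tw <- Qv -> Lm
The empty set is not sufficient: P1 (Tw <- Qv -> Lm) has no collider blocking it and no conditioned non-collider, so it is open.
Try {Qv}:
  P1: blocked at fork node Qv ∈ conditioning set.
{Qv} contains no descendant of Tw and blocks every backdoor path.
No other singleton works — e.g. {Ms} leaves P1 open — so {Qv} is the unique smallest valid adjustment set.

{Qv}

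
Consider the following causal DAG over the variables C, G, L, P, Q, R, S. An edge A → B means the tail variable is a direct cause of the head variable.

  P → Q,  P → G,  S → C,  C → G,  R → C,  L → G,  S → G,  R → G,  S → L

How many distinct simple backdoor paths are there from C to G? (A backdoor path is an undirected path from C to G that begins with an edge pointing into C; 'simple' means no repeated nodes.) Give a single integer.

A backdoor path from C to G is any simple undirected path whose first edge points into C (i.e. leaves C via a parent).
Parents of C: {R, S}.
Enumerating:
  P1: C <- R -> G
  P2: C <- S -> L -> G
  P3: C <- S -> G
That exhausts the simple backdoor paths. Count: 3.

3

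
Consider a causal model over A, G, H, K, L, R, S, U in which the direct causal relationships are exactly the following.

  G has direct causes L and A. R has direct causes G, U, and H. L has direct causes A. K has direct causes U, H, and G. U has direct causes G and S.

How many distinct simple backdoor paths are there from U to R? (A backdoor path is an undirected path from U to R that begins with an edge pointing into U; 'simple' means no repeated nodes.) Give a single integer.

A backdoor path from U to R is any simple undirected path whose first edge points into U (i.e. leaves U via a parent).
Parents of U: {G, S}.
Enumerating:
  P1: U <- G -> K <- H -> R
  P2: U <- G -> R
That exhausts the simple backdoor paths. Count: 2.

2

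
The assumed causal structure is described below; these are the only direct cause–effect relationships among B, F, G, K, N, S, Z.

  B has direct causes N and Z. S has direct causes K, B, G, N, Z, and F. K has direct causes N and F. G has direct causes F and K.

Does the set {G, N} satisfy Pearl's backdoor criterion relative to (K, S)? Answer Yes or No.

Backdoor paths from K to S (paths whose first edge points into K):
  P1: K <- N -> B <- Z -> S
  P2: K <- N -> B -> S
  P3: K <- N -> S
  P4: K <- F -> G -> S
  P5: K <- F -> S
Condition 1 (no descendant of K in the set): FAILS — G is a descendant of K.
Condition 2 (every backdoor path blocked by {G, N}):
  P1: blocked at fork node N ∈ conditioning set.
  P2: blocked at fork node N ∈ conditioning set.
  P3: blocked at fork node N ∈ conditioning set.
  P4: blocked at chain node G ∈ conditioning set.
  P5: open — no interior node is in the conditioning set.
{G, N} does not satisfy the backdoor criterion.

No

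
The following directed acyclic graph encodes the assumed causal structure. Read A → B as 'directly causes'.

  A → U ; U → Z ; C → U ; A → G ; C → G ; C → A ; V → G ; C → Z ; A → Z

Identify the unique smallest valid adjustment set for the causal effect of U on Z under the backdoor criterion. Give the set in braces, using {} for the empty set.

{A, C}

Variables eligible for adjustment (non-descendants of U, excluding U and Z): {A, C, G, V}.
Backdoor paths from U to Z:
  P1: U <- C -> A -> Z
  P2: U <- C -> G <- A -> Z
  P3: U <- C -> Z
  P4: U <- A <- C -> Z
  P5: U <- A -> G <- C -> Z
  P6: U <- A -> Z
The empty set is not sufficient: P1 (U <- C -> A -> Z) has no collider blocking it and no conditioned non-collider, so it is open.
Try {A, C}:
  P1: blocked at fork node C ∈ conditioning set.
  P2: blocked at fork node C ∈ conditioning set.
  P3: blocked at fork node C ∈ conditioning set.
  P4: blocked at chain node A ∈ conditioning set.
  P5: blocked at fork node A ∈ conditioning set.
  P6: blocked at fork node A ∈ conditioning set.
{A, C} contains no descendant of U and blocks every backdoor path.
Every element of {A, C} is needed (dropping A leaves P6 open; dropping C leaves P3 open), so no proper subset is valid.
Among all size-2 subsets of the eligible variables, only {A, C} blocks every backdoor path, so it is the unique smallest valid adjustment set.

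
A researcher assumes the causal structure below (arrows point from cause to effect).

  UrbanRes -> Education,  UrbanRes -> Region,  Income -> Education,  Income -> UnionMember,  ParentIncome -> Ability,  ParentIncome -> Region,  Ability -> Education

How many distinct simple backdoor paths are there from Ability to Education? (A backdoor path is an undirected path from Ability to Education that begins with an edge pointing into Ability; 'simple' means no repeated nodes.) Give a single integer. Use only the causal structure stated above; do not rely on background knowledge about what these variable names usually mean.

A backdoor path from Ability to Education is any simple undirected path whose first edge points into Ability (i.e. leaves Ability via a parent).
Parents of Ability: {ParentIncome}.
Enumerating:
  P1: Ability <- ParentIncome -> Region <- UrbanRes -> Education
That exhausts the simple backdoor paths. Count: 1.

1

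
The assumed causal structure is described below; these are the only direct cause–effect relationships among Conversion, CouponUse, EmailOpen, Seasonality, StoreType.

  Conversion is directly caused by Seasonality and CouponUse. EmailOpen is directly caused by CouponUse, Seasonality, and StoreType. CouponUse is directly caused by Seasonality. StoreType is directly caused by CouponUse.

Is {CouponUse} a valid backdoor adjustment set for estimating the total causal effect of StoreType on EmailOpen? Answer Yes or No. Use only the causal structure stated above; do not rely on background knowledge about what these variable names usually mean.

Backdoor paths from StoreType to EmailOpen (paths whose first edge points into StoreType):
  P1: StoreType <- CouponUse <- Seasonality -> EmailOpen
  P2: StoreType <- CouponUse -> EmailOpen
  P3: StoreType <- CouponUse -> Conversion <- Seasonality -> EmailOpen
Condition 1 (no descendant of StoreType in the set): holds — descendants of StoreType are {EmailOpen}; none are in {CouponUse}.
Condition 2 (every backdoor path blocked by {CouponUse}):
  P1: blocked at chain node CouponUse ∈ conditioning set.
  P2: blocked at fork node CouponUse ∈ conditioning set.
  P3: blocked at fork node CouponUse ∈ conditioning set.
{CouponUse} satisfies the backdoor criterion.

Yes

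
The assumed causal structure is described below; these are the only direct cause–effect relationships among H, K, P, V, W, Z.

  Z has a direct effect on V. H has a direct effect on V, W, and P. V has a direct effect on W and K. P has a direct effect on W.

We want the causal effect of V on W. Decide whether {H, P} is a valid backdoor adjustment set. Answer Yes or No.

Yes

Backdoor paths from V to W (paths whose first edge points into V):
  P1: V <- H -> P -> W
  P2: V <- H -> W
Condition 1 (no descendant of V in the set): holds — descendants of V are {K, W}; none are in {H, P}.
Condition 2 (every backdoor path blocked by {H, P}):
  P1: blocked at fork node H ∈ conditioning set.
  P2: blocked at fork node H ∈ conditioning set.
{H, P} satisfies the backdoor criterion.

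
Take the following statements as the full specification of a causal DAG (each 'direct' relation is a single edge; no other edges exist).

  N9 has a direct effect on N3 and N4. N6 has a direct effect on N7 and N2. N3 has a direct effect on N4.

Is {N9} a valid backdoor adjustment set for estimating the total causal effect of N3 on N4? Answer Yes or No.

Backdoor paths from N3 to N4 (paths whose first edge points into N3):
  P1: N3 <- N9 -> N4
Condition 1 (no descendant of N3 in the set): holds — descendants of N3 are {N4}; none are in {N9}.
Condition 2 (every backdoor path blocked by {N9}):
  P1: blocked at fork node N9 ∈ conditioning set.
{N9} satisfies the backdoor criterion.

Yes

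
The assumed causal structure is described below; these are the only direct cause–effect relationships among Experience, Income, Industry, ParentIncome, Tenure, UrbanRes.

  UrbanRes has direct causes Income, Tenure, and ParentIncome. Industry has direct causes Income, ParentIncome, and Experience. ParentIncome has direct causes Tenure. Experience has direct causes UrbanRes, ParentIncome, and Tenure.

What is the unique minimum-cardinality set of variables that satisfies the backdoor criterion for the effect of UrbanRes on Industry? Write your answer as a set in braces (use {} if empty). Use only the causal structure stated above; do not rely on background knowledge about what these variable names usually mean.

Variables eligible for adjustment (non-descendants of UrbanRes, excluding UrbanRes and Industry): {Income, ParentIncome, Tenure}.
Backdoor paths from UrbanRes to Industry:
  P1: UrbanRes <- Tenure -> ParentIncome -> Experience -> Industry
  P2: UrbanRes <- Tenure -> ParentIncome -> Industry
  P3: UrbanRes <- Tenure -> Experience <- ParentIncome -> Industry
  P4: UrbanRes <- Tenure -> Experience -> Industry
  P5: UrbanRes <- ParentIncome <- Tenure -> Experience -> Industry
  P6: UrbanRes <- ParentIncome -> Experience -> Industry
  P7: UrbanRes <- ParentIncome -> Industry
  P8: UrbanRes <- Income -> Industry
The empty set is not sufficient: P1 (UrbanRes <- Tenure -> ParentIncome -> Experience -> Industry) has no collider blocking it and no conditioned non-collider, so it is open.
Try {Income, ParentIncome, Tenure}:
  P1: blocked at fork node Tenure ∈ conditioning set.
  P2: blocked at fork node Tenure ∈ conditioning set.
  P3: blocked at fork node Tenure ∈ conditioning set.
  P4: blocked at fork node Tenure ∈ conditioning set.
  P5: blocked at chain node ParentIncome ∈ conditioning set.
  P6: blocked at fork node ParentIncome ∈ conditioning set.
  P7: blocked at fork node ParentIncome ∈ conditioning set.
  P8: blocked at fork node Income ∈ conditioning set.
{Income, ParentIncome, Tenure} contains no descendant of UrbanRes and blocks every backdoor path.
Every element of {Income, ParentIncome, Tenure} is needed (dropping Income leaves P8 open; dropping ParentIncome leaves P6 open; dropping Tenure leaves P4 open), so no proper subset is valid.
Among all size-3 subsets of the eligible variables, only {Income, ParentIncome, Tenure} blocks every backdoor path, so it is the unique smallest valid adjustment set.

{Income, ParentIncome, Tenure}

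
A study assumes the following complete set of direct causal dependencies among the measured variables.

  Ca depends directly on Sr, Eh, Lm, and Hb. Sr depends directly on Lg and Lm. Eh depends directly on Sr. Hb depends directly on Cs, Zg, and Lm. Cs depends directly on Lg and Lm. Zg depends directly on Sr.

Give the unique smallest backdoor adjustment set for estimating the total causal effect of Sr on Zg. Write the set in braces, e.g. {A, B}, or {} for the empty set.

{}

Variables eligible for adjustment (non-descendants of Sr, excluding Sr and Zg): {Cs, Lg, Lm}.
Backdoor paths from Sr to Zg:
  P1: Sr <- Lg -> Cs <- Lm -> Hb <- Zg
  P2: Sr <- Lg -> Cs <- Lm -> Ca <- Hb <- Zg
  P3: Sr <- Lg -> Cs -> Hb <- Zg
  P4: Sr <- Lm -> Cs -> Hb <- Zg
  P5: Sr <- Lm -> Hb <- Zg
  P6: Sr <- Lm -> Ca <- Hb <- Zg
Each backdoor path contains an unconditioned collider, so every path is already blocked with the empty conditioning set:
  P1: blocked at collider Cs (neither it nor any descendant is in the conditioning set).
  P2: blocked at collider Cs (neither it nor any descendant is in the conditioning set).
  P3: blocked at collider Hb (neither it nor any descendant is in the conditioning set).
  P4: blocked at collider Hb (neither it nor any descendant is in the conditioning set).
  P5: blocked at collider Hb (neither it nor any descendant is in the conditioning set).
  P6: blocked at collider Ca (neither it nor any descendant is in the conditioning set).
The empty set is therefore the unique smallest valid set.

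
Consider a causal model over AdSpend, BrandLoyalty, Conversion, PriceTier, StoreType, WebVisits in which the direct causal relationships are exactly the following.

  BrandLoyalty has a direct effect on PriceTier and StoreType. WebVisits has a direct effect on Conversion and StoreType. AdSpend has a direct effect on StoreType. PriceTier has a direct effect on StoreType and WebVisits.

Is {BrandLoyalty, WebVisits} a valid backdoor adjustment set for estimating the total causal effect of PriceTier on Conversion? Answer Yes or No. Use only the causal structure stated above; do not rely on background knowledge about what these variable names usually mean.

No

Backdoor paths from PriceTier to Conversion (paths whose first edge points into PriceTier):
  P1: PriceTier <- BrandLoyalty -> StoreType <- WebVisits -> Conversion
Condition 1 (no descendant of PriceTier in the set): FAILS — WebVisits is a descendant of PriceTier.
Condition 2 (every backdoor path blocked by {BrandLoyalty, WebVisits}):
  P1: blocked at fork node BrandLoyalty ∈ conditioning set.
{BrandLoyalty, WebVisits} does not satisfy the backdoor criterion.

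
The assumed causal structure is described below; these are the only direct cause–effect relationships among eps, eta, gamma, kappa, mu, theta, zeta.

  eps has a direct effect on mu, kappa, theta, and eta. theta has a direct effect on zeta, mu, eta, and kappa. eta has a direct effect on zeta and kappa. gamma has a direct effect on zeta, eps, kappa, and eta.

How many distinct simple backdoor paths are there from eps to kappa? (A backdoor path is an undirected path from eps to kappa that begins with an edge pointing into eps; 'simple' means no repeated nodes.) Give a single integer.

8

A backdoor path from eps to kappa is any simple undirected path whose first edge points into eps (i.e. leaves eps via a parent).
Parents of eps: {gamma}.
Enumerating:
  P1: eps <- gamma -> eta <- theta -> kappa
  P2: eps <- gamma -> eta -> kappa
  P3: eps <- gamma -> eta -> zeta <- theta -> kappa
  P4: eps <- gamma -> kappa
  P5: eps <- gamma -> zeta <- theta -> eta -> kappa
  P6: eps <- gamma -> zeta <- theta -> kappa
  P7: eps <- gamma -> zeta <- eta <- theta -> kappa
  P8: eps <- gamma -> zeta <- eta -> kappa
That exhausts the simple backdoor paths. Count: 8.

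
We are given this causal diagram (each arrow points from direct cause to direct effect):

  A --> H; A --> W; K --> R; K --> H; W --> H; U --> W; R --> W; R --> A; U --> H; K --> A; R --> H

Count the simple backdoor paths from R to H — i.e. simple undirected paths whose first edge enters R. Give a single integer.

A backdoor path from R to H is any simple undirected path whose first edge points into R (i.e. leaves R via a parent).
Parents of R: {K}.
Enumerating:
  P1: R <- K -> A -> W <- U -> H
  P2: R <- K -> A -> W -> H
  P3: R <- K -> A -> H
  P4: R <- K -> H
That exhausts the simple backdoor paths. Count: 4.

4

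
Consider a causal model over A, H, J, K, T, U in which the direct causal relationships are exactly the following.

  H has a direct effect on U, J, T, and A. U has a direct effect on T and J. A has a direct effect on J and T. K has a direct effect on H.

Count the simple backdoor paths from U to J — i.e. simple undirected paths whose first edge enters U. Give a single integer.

A backdoor path from U to J is any simple undirected path whose first edge points into U (i.e. leaves U via a parent).
Parents of U: {H}.
Enumerating:
  P1: U <- H -> A -> J
  P2: U <- H -> J
  P3: U <- H -> T <- A -> J
That exhausts the simple backdoor paths. Count: 3.

3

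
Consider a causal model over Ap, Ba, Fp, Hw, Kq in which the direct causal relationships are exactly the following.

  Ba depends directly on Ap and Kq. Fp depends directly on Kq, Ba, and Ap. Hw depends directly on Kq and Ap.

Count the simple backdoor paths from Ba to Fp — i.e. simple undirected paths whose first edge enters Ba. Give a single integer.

A backdoor path from Ba to Fp is any simple undirected path whose first edge points into Ba (i.e. leaves Ba via a parent).
Parents of Ba: {Ap, Kq}.
Enumerating:
  P1: Ba <- Ap -> Fp
  P2: Ba <- Ap -> Hw <- Kq -> Fp
  P3: Ba <- Kq -> Fp
  P4: Ba <- Kq -> Hw <- Ap -> Fp
That exhausts the simple backdoor paths. Count: 4.

4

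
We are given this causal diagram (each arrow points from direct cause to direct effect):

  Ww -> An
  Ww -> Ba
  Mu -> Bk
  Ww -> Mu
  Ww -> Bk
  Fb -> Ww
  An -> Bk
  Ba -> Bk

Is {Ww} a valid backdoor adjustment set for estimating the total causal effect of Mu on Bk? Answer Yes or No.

Backdoor paths from Mu to Bk (paths whose first edge points into Mu):
  P1: Mu <- Ww -> Ba -> Bk
  P2: Mu <- Ww -> An -> Bk
  P3: Mu <- Ww -> Bk
Condition 1 (no descendant of Mu in the set): holds — descendants of Mu are {Bk}; none are in {Ww}.
Condition 2 (every backdoor path blocked by {Ww}):
  P1: blocked at fork node Ww ∈ conditioning set.
  P2: blocked at fork node Ww ∈ conditioning set.
  P3: blocked at fork node Ww ∈ conditioning set.
{Ww} satisfies the backdoor criterion.

Yes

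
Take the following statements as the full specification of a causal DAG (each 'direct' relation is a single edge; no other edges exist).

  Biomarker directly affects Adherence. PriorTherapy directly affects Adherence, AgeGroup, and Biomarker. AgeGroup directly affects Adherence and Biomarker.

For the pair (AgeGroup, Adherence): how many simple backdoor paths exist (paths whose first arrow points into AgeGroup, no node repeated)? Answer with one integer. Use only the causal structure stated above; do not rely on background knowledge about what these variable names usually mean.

A backdoor path from AgeGroup to Adherence is any simple undirected path whose first edge points into AgeGroup (i.e. leaves AgeGroup via a parent).
Parents of AgeGroup: {PriorTherapy}.
Enumerating:
  P1: AgeGroup <- PriorTherapy -> Biomarker -> Adherence
  P2: AgeGroup <- PriorTherapy -> Adherence
That exhausts the simple backdoor paths. Count: 2.

2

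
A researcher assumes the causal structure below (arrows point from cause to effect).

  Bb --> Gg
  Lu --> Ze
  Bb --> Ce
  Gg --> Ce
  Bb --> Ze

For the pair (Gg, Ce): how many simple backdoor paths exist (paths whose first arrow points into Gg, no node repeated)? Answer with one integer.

1

A backdoor path from Gg to Ce is any simple undirected path whose first edge points into Gg (i.e. leaves Gg via a parent).
Parents of Gg: {Bb}.
Enumerating:
  P1: Gg <- Bb -> Ce
That exhausts the simple backdoor paths. Count: 1.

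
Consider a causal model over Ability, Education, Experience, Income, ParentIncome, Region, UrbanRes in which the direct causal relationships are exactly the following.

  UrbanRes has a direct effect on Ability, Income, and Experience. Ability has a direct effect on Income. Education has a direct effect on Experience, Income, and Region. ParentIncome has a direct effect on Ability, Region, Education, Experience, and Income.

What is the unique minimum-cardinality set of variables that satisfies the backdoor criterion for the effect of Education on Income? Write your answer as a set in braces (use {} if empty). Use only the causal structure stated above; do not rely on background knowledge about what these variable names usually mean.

Variables eligible for adjustment (non-descendants of Education, excluding Education and Income): {Ability, ParentIncome, UrbanRes}.
Backdoor paths from Education to Income:
  P1: Education <- ParentIncome -> Ability <- UrbanRes -> Income
  P2: Education <- ParentIncome -> Ability -> Income
  P3: Education <- ParentIncome -> Income
  P4: Education <- ParentIncome -> Experience <- UrbanRes -> Ability -> Income
  P5: Education <- ParentIncome -> Experience <- UrbanRes -> Income
The empty set is not sufficient: P2 (Education <- ParentIncome -> Ability -> Income) has no collider blocking it and no conditioned non-collider, so it is open.
Try {ParentIncome}:
  P1: blocked at fork node ParentIncome ∈ conditioning set.
  P2: blocked at fork node ParentIncome ∈ conditioning set.
  P3: blocked at fork node ParentIncome ∈ conditioning set.
  P4: blocked at fork node ParentIncome ∈ conditioning set.
  P5: blocked at fork node ParentIncome ∈ conditioning set.
{ParentIncome} contains no descendant of Education and blocks every backdoor path.
No other singleton works — e.g. {UrbanRes} leaves P2 open — so {ParentIncome} is the unique smallest valid adjustment set.

{ParentIncome}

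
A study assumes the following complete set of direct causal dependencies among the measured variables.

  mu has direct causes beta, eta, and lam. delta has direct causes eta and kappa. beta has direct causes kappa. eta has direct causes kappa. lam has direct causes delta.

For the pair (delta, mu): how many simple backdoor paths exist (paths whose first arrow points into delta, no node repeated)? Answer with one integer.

4

A backdoor path from delta to mu is any simple undirected path whose first edge points into delta (i.e. leaves delta via a parent).
Parents of delta: {eta, kappa}.
Enumerating:
  P1: delta <- kappa -> eta -> mu
  P2: delta <- kappa -> beta -> mu
  P3: delta <- eta <- kappa -> beta -> mu
  P4: delta <- eta -> mu
That exhausts the simple backdoor paths. Count: 4.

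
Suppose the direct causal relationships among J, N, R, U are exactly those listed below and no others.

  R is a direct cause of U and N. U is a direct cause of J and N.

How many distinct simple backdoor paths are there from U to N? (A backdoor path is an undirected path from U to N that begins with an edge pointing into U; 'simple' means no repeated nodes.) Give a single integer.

A backdoor path from U to N is any simple undirected path whose first edge points into U (i.e. leaves U via a parent).
Parents of U: {R}.
Enumerating:
  P1: U <- R -> N
That exhausts the simple backdoor paths. Count: 1.

1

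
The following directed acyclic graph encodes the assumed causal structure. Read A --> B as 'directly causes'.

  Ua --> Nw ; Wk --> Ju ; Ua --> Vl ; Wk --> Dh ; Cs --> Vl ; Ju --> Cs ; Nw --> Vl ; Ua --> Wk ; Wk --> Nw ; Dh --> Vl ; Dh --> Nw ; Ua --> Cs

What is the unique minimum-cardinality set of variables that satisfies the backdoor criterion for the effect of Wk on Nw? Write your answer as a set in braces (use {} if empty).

{Ua}

Variables eligible for adjustment (non-descendants of Wk, excluding Wk and Nw): {Ua}.
Backdoor paths from Wk to Nw:
  P1: Wk <- Ua -> Cs -> Vl <- Dh -> Nw
  P2: Wk <- Ua -> Cs -> Vl <- Nw
  P3: Wk <- Ua -> Nw
  P4: Wk <- Ua -> Vl <- Dh -> Nw
  P5: Wk <- Ua -> Vl <- Nw
The empty set is not sufficient: P3 (Wk <- Ua -> Nw) has no collider blocking it and no conditioned non-collider, so it is open.
Try {Ua}:
  P1: blocked at fork node Ua ∈ conditioning set.
  P2: blocked at fork node Ua ∈ conditioning set.
  P3: blocked at fork node Ua ∈ conditioning set.
  P4: blocked at fork node Ua ∈ conditioning set.
  P5: blocked at fork node Ua ∈ conditioning set.
{Ua} contains no descendant of Wk and blocks every backdoor path.
{Ua} is the unique smallest valid adjustment set.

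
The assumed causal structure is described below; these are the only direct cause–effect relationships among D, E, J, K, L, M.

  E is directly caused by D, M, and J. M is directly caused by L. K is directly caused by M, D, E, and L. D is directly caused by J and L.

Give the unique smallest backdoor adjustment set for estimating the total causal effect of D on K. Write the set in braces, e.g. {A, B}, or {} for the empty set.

Variables eligible for adjustment (non-descendants of D, excluding D and K): {J, L, M}.
Backdoor paths from D to K:
  P1: D <- L -> M -> E -> K
  P2: D <- L -> M -> K
  P3: D <- L -> K
  P4: D <- J -> E <- M <- L -> K
  P5: D <- J -> E <- M -> K
  P6: D <- J -> E -> K
The empty set is not sufficient: P1 (D <- L -> M -> E -> K) has no collider blocking it and no conditioned non-collider, so it is open.
Try {J, L}:
  P1: blocked at fork node L ∈ conditioning set.
  P2: blocked at fork node L ∈ conditioning set.
  P3: blocked at fork node L ∈ conditioning set.
  P4: blocked at fork node J ∈ conditioning set.
  P5: blocked at fork node J ∈ conditioning set.
  P6: blocked at fork node J ∈ conditioning set.
{J, L} contains no descendant of D and blocks every backdoor path.
Every element of {J, L} is needed (dropping J leaves P6 open; dropping L leaves P1 open), so no proper subset is valid.
Among all size-2 subsets of the eligible variables, only {J, L} blocks every backdoor path, so it is the unique smallest valid adjustment set.

{J, L}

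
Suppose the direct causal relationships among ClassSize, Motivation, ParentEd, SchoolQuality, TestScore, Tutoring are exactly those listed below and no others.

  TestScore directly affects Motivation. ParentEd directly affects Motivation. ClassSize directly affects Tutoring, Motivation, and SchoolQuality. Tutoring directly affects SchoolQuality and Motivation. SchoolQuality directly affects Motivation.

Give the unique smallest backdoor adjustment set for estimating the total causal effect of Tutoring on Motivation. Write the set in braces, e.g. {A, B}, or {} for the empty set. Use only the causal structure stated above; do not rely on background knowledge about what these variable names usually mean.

{ClassSize}

Variables eligible for adjustment (non-descendants of Tutoring, excluding Tutoring and Motivation): {ClassSize, ParentEd, TestScore}.
Backdoor paths from Tutoring to Motivation:
  P1: Tutoring <- ClassSize -> SchoolQuality -> Motivation
  P2: Tutoring <- ClassSize -> Motivation
The empty set is not sufficient: P1 (Tutoring <- ClassSize -> SchoolQuality -> Motivation) has no collider blocking it and no conditioned non-collider, so it is open.
Try {ClassSize}:
  P1: blocked at fork node ClassSize ∈ conditioning set.
  P2: blocked at fork node ClassSize ∈ conditioning set.
{ClassSize} contains no descendant of Tutoring and blocks every backdoor path.
No other singleton works — e.g. {ParentEd} leaves P1 open — so {ClassSize} is the unique smallest valid adjustment set.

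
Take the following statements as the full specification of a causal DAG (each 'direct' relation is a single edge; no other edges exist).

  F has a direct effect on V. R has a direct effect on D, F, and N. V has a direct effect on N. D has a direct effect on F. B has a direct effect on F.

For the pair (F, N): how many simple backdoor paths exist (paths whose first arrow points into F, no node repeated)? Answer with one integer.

2

A backdoor path from F to N is any simple undirected path whose first edge points into F (i.e. leaves F via a parent).
Parents of F: {B, D, R}.
Enumerating:
  P1: F <- R -> N
  P2: F <- D <- R -> N
That exhausts the simple backdoor paths. Count: 2.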